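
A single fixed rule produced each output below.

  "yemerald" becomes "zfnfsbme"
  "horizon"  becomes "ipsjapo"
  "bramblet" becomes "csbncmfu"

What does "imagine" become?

Each output is the input with this applied: shift every letter 1 place forward in the alphabet (wrapping around).
Doing the same to "imagine": "jnbhjof".

jnbhjof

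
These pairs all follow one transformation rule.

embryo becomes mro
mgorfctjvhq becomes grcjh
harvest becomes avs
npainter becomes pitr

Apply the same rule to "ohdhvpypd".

hhpp

What's happening: keep every other character starting from the second (positions 2nd, 4th, 6th, ...).
On "ohdhvpypd" that produces "hhpp".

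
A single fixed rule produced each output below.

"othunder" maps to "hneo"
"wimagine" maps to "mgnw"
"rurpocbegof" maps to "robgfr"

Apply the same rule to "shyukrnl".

ykns

The pattern: keep every other character starting from the first (positions 1st, 3rd, 5th, ...), then move the first character to the end.
For "shyukrnl", step one produces "sykn"; step two turns that into "ykns".
(Check on "othunder": → "ohne" → "hneo" ✓)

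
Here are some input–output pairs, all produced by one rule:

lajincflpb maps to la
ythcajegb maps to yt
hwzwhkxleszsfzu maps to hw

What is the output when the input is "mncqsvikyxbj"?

mn

In each case the input is transformed by: keep only the first 2 characters.
So "mncqsvikyxbj" becomes "mn".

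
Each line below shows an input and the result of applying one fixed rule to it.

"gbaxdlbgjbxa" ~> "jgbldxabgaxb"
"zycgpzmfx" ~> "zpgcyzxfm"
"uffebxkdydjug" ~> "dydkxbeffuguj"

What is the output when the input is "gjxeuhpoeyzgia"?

Looking at the pairs, the operation is to move the last 3 characters to the front (rotate right by 3), then reverse the string.
"gjxeuhpoeyzgia" → "giagjxeuhpoeyz" → "zyeophuexjgaig".

zyeophuexjgaig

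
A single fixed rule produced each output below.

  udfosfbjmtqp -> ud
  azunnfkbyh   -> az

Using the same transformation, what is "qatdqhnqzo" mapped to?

The rule is to keep only the first 2 characters.
Applying that to "qatdqhnqzo" gives "qa".

qa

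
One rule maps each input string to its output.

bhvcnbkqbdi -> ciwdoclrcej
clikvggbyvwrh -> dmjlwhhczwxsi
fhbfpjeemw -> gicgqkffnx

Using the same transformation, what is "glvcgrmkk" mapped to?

hmwdhsnll

The rule is to shift every letter 1 place forward in the alphabet (wrapping around).
"glvcgrmkk" → "hmwdhsnll".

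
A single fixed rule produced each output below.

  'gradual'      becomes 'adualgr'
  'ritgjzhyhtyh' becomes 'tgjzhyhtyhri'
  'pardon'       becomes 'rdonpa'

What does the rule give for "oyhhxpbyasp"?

hhxpbyaspoy

Each output is the input with this applied: move the first 2 characters to the end (rotate left by 2).
So "oyhhxpbyasp" becomes "hhxpbyaspoy".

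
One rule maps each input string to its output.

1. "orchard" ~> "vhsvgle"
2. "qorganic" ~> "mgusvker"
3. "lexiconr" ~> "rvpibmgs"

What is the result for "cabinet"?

Each output is the input with this applied: shift every letter 4 places forward in the alphabet (wrapping around), then move the last 2 characters to the front (rotate right by 2).
On "cabinet": the first step gives "gefmrix", and the second then gives "ixgefmr".

ixgefmr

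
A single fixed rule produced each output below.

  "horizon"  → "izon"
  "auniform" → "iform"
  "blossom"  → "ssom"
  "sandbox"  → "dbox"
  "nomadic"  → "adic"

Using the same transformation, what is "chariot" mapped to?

Looking at the pairs, the operation is to delete the first 3 characters.
Doing the same to "chariot": "riot".

riot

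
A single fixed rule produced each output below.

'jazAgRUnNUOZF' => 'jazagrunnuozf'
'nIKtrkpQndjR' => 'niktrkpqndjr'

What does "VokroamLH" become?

vokroamlh

Looking at the pairs, the operation is to convert every letter to lowercase.
So "VokroamLH" becomes "vokroamlh".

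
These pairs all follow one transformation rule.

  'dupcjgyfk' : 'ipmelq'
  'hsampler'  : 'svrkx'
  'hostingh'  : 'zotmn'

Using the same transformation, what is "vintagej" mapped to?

The rule is to shift every letter 6 places forward in the alphabet (wrapping around), then delete the first 3 characters.
For "vintagej", step one produces "botzgmkp"; step two turns that into "zgmkp".
(Check on "hsampler": → "nygsvrkx" → "svrkx" ✓)

zgmkp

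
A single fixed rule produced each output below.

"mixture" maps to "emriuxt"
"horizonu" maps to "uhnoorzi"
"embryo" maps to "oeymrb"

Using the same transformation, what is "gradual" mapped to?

In each case the input is transformed by: take characters alternately from the front and the back (1st, last, 2nd, 2nd-last, ...), then swap each adjacent pair of characters (1↔2, 3↔4, ...).
For "gradual" the result is "lgaruad".
(Check on "embryo": → "eomybr" → "oeymrb" ✓)

lgaruad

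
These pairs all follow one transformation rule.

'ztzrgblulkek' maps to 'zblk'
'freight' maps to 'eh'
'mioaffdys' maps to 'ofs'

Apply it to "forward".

What's happening: keep one character in every 3, starting at position 3 (positions 3rd, 6th, 9th, ...).
So "forward" becomes "rr".

rr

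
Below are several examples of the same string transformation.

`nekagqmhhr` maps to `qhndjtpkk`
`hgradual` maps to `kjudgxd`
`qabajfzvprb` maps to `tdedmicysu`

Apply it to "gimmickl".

jlpplfn

What's happening: delete the last character, then shift every letter 3 places forward in the alphabet (wrapping around).
On "gimmickl": the first step gives "gimmick", and the second then gives "jlpplfn".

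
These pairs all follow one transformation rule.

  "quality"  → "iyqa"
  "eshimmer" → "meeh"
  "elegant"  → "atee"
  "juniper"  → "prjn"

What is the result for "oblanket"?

In each case the input is transformed by: keep every other character starting from the first (positions 1st, 3rd, 5th, ...), then move the first 2 characters to the end (rotate left by 2).
On "oblanket": the first step gives "olne", and the second then gives "neol".

neol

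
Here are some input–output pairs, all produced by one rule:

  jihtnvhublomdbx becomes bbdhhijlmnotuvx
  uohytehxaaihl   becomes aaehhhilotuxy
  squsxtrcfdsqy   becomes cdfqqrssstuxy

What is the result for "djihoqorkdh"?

ddhhijkooqr

What's happening: sort the characters into alphabetical order.
So "djihoqorkdh" becomes "ddhhijkooqr".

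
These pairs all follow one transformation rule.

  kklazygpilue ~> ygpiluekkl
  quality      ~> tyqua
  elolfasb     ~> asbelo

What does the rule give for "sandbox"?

In each case the input is transformed by: move the first 3 characters to the end (rotate left by 3), then delete the first 2 characters.
Working it through for "sandbox": intermediate "dboxsan", final "oxsan".

oxsan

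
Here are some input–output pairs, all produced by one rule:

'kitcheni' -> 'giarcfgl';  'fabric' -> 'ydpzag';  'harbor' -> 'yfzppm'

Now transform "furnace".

sdlpayc

Looking at the pairs, the operation is to swap each adjacent pair of characters (1↔2, 3↔4, ...), then shift every letter 2 places backward in the alphabet (wrapping around).
For "furnace", step one produces "ufnrcae"; step two turns that into "sdlpayc".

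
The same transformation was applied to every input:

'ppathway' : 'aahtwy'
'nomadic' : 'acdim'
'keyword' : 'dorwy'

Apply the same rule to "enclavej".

Rule — delete the first 2 characters, then sort the characters into alphabetical order.
Applying both steps to "enclavej": "clavej", then "acejlv".

acejlv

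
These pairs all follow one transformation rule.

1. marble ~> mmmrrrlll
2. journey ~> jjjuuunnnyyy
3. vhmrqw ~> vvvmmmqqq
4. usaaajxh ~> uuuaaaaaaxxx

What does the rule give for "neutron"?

nnnuuurrrnnn

Looking at the pairs, the operation is to keep every other character starting from the first (positions 1st, 3rd, 5th, ...), then repeat every character 3 times.
For "neutron", step one produces "nurn"; step two turns that into "nnnuuurrrnnn".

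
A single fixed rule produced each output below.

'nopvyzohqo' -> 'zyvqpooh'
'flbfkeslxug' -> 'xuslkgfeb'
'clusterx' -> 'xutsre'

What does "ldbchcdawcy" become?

ywhdcccba

The pattern: delete the first 2 characters, then sort the characters into reverse alphabetical order.
"ldbchcdawcy" → "ywhdcccba".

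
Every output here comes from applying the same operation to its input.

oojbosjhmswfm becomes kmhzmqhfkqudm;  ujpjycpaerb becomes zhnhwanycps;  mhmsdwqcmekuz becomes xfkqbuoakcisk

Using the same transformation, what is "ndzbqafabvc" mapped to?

abxzoydyztl

The rule is to shift every letter 2 places backward in the alphabet (wrapping around), then swap the first and last characters.
Doing the same to "ndzbqafabvc": "abxzoydyztl".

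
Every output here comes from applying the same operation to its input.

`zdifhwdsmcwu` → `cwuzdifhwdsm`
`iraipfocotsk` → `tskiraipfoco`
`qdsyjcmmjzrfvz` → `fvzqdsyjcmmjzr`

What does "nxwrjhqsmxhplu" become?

The transformation: move the last 3 characters to the front (rotate right by 3).
On "nxwrjhqsmxhplu" that produces "plunxwrjhqsmxh".

plunxwrjhqsmxh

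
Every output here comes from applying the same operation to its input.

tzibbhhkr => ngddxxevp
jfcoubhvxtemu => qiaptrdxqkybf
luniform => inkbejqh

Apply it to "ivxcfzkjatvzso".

kovrpwfgvbytre

The pattern: reverse the string, then shift every letter 4 places backward in the alphabet (wrapping around).
On "ivxcfzkjatvzso": the first step gives "oszvtajkzfcxvi", and the second then gives "kovrpwfgvbytre".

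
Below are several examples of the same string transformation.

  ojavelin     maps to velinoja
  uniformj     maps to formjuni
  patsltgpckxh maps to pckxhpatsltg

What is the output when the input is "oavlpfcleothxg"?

othxgoavlpfcle

What's happening: move the last 2 characters to the front (rotate right by 2), then move the last 3 characters to the front (rotate right by 3).
For "oavlpfcleothxg", step one produces "xgoavlpfcleoth"; step two turns that into "othxgoavlpfcle".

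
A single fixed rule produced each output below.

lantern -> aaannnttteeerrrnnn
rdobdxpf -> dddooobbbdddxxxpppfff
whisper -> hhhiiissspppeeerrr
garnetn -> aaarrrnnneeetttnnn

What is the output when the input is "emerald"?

The rule is to delete the first character, then repeat every character 3 times.
Starting from "emerald": after the first operation, "merald"; after the second, "mmmeeerrraaalllddd".

mmmeeerrraaalllddd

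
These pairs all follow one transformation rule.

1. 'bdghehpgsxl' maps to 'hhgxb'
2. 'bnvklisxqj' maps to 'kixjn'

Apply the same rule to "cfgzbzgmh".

zzmc

What's happening: move the first 2 characters to the end (rotate left by 2), then keep every other character starting from the second (positions 2nd, 4th, 6th, ...).
For "cfgzbzgmh", step one produces "gzbzgmhcf"; step two turns that into "zzmc".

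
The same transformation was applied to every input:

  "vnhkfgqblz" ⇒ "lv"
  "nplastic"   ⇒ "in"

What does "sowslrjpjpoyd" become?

ys

The pattern: swap the first and last characters, then keep only the last 2 characters.
For "sowslrjpjpoyd", step one produces "dowslrjpjpoys"; step two turns that into "ys".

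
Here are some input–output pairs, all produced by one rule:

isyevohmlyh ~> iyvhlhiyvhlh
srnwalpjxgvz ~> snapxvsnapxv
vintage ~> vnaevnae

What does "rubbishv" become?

rbihrbih

What's happening: keep every other character starting from the first (positions 1st, 3rd, 5th, ...), then write the whole string twice.
On "rubbishv": the first step gives "rbih", and the second then gives "rbihrbih".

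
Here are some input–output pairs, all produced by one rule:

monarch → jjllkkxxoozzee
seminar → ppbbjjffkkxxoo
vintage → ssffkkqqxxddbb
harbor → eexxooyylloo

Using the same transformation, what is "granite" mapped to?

ddooxxkkffqqbb

Each output is the input with this applied: double every character, then shift every letter 3 places backward in the alphabet (wrapping around).
On "granite": the first step gives "ggrraanniittee", and the second then gives "ddooxxkkffqqbb".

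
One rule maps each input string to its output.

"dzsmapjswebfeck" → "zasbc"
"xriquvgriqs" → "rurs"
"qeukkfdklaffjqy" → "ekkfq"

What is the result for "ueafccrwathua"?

The transformation: keep one character in every 3, starting at position 2 (positions 2nd, 5th, 8th, ...).
For "ueafccrwathua" the result is "ecwh".

ecwh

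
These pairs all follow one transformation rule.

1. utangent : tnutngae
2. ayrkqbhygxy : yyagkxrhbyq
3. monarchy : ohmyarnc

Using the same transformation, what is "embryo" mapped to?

myeorb

Rule — swap each adjacent pair of characters (1↔2, 3↔4, ...), then take characters alternately from the front and the back (1st, last, 2nd, 2nd-last, ...).
For "embryo" the result is "myeorb".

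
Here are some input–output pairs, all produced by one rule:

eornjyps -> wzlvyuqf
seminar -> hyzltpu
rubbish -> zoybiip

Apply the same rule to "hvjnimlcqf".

The rule is to move the last 2 characters to the front (rotate right by 2), then shift every letter 7 places forward in the alphabet (wrapping around).
For "hvjnimlcqf" the result is "xmocquptsj".

xmocquptsj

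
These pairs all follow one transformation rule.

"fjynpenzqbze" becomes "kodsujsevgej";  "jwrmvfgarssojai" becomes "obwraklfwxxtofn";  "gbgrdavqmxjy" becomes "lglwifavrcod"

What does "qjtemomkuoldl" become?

voyjrtrpztqiq

The pattern: shift every letter 5 places forward in the alphabet (wrapping around).
"qjtemomkuoldl" → "voyjrtrpztqiq".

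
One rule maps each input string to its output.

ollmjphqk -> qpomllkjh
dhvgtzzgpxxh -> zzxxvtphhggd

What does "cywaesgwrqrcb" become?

ywwsrrqgeccba

Rule — sort the characters into reverse alphabetical order.
"cywaesgwrqrcb" → "ywwsrrqgeccba".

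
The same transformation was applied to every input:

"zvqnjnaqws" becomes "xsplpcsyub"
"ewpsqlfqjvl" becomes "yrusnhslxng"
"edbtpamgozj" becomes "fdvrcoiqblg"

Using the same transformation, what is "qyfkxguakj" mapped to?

ahmziwcmls

Looking at the pairs, the operation is to move the first character to the end, then shift every letter 2 places forward in the alphabet (wrapping around).
Working it through for "qyfkxguakj": intermediate "yfkxguakjq", final "ahmziwcmls".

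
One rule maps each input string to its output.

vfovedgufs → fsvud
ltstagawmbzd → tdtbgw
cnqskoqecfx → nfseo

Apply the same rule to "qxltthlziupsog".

Rule — keep every other character starting from the second (positions 2nd, 4th, 6th, ...), then take characters alternately from the front and the back (1st, last, 2nd, 2nd-last, ...).
Doing the same to "qxltthlziupsog": "xgtshuz".
(Check on "vfovedgufs": → "fvdus" → "fsvud" ✓)

xgtshuz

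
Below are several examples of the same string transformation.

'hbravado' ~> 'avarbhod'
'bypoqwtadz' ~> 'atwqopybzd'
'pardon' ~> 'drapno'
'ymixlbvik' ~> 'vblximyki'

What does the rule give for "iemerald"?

Rule — move the last 2 characters to the front (rotate right by 2), then reverse the string.
Starting from "iemerald": after the first operation, "ldiemera"; after the second, "aremeidl".

aremeidl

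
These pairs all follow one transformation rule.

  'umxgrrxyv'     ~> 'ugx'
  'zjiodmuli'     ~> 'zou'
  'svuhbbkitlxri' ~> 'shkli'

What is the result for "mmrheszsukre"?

mhzk

The transformation: keep one character in every 3, starting at position 1 (positions 1st, 4th, 7th, ...).
Applying that to "mmrheszsukre" gives "mhzk".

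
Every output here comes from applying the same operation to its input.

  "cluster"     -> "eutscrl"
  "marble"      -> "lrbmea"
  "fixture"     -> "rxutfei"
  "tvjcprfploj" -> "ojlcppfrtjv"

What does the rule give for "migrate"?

tgarmei

In each case the input is transformed by: take characters alternately from the front and the back (1st, last, 2nd, 2nd-last, ...), then move the first 3 characters to the end (rotate left by 3).
On "migrate" that produces "tgarmei".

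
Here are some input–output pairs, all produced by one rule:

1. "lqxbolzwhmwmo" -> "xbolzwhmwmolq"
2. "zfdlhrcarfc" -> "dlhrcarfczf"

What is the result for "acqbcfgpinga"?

qbcfgpingaac

Looking at the pairs, the operation is to move the first 2 characters to the end (rotate left by 2).
For "acqbcfgpinga" the result is "qbcfgpingaac".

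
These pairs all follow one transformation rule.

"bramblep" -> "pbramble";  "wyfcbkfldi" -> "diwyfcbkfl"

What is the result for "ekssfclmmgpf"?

gpfekssfclmm

Looking at the pairs, the operation is to swap the front and back halves of the string, then move the first 3 characters to the end (rotate left by 3).
Applying both steps to "ekssfclmmgpf": "lmmgpfekssfc", then "gpfekssfclmm".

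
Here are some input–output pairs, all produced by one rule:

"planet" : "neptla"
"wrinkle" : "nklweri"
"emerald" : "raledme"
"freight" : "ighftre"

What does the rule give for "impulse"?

ulsiemp

Each output is the input with this applied: swap the first and last characters, then move the first 3 characters to the end (rotate left by 3).
Starting from "impulse": after the first operation, "empulsi"; after the second, "ulsiemp".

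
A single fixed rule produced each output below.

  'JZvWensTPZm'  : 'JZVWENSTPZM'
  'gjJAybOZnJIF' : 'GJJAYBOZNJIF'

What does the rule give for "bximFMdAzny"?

BXIMFMDAZNY

The transformation: convert every letter to uppercase.
So "bximFMdAzny" becomes "BXIMFMDAZNY".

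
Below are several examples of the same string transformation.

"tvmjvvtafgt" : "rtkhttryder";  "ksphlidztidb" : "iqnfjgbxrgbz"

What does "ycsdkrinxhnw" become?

Each output is the input with this applied: shift every letter 2 places backward in the alphabet (wrapping around).
Doing the same to "ycsdkrinxhnw": "waqbipglvflu".

waqbipglvflu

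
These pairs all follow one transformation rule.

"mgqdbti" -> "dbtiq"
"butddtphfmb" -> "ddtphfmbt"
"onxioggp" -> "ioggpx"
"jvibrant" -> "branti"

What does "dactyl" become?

tylc

The transformation: delete the first 2 characters, then move the first character to the end.
"dactyl" → "tylc".
(Check on "onxioggp": → "xioggp" → "ioggpx" ✓)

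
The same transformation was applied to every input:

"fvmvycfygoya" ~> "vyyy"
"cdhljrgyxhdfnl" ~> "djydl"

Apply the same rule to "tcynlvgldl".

cll

The transformation: keep one character in every 3, starting at position 2 (positions 2nd, 5th, 8th, ...).
Doing the same to "tcynlvgldl": "cll".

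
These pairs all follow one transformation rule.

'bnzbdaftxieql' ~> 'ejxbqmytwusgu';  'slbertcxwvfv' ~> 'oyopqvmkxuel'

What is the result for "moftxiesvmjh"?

Rule — reverse the string, then shift every letter 7 places backward in the alphabet (wrapping around).
For "moftxiesvmjh", step one produces "hjmvseixtfom"; step two turns that into "acfolxbqmyhf".
(Check on "slbertcxwvfv": → "vfvwxctrebls" → "oyopqvmkxuel" ✓)

acfolxbqmyhf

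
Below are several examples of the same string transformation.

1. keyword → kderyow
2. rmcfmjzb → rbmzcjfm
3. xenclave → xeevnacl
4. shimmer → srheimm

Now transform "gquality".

gyqtuial

Each output is the input with this applied: take characters alternately from the front and the back (1st, last, 2nd, 2nd-last, ...).
On "gquality" that produces "gyqtuial".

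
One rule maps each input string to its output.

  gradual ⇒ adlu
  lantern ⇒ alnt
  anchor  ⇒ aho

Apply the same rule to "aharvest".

The rule is to sort the characters into alphabetical order, then keep every other character starting from the first (positions 1st, 3rd, 5th, ...).
"aharvest" → "aaehrstv" → "aert".

aert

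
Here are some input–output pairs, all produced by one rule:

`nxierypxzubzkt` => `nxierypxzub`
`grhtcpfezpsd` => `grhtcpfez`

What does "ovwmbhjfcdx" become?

ovwmbhjf

Each output is the input with this applied: delete the last 3 characters.
Applying that to "ovwmbhjfcdx" gives "ovwmbhjf".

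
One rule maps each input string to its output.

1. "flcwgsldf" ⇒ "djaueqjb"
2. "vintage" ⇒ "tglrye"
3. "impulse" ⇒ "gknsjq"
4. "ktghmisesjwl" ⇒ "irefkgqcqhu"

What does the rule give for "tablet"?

ryzjc

The transformation: shift every letter 2 places backward in the alphabet (wrapping around), then delete the last character.
"tablet" → "ryzjcr" → "ryzjc".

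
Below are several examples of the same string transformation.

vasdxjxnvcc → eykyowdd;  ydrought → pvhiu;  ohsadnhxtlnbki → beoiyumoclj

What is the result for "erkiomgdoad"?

jpnhepbe

The transformation: delete the first 3 characters, then shift every letter 1 place forward in the alphabet (wrapping around).
For "erkiomgdoad", step one produces "iomgdoad"; step two turns that into "jpnhepbe".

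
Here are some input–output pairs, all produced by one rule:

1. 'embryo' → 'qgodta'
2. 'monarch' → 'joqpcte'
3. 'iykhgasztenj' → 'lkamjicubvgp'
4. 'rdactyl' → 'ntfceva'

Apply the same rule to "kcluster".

The rule is to move the last character to the front, then shift every letter 2 places forward in the alphabet (wrapping around).
"kcluster" → "tmenwuvg".

tmenwuvg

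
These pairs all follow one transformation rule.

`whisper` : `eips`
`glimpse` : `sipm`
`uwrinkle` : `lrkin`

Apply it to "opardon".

oadr

Each output is the input with this applied: take characters alternately from the front and the back (1st, last, 2nd, 2nd-last, ...), then delete the first 3 characters.
"opardon" → "onpoadr" → "oadr".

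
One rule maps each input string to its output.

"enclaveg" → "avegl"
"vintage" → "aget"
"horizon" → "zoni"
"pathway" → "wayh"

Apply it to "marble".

The rule is to delete the first 3 characters, then move the first character to the end.
On "marble" that produces "leb".

leb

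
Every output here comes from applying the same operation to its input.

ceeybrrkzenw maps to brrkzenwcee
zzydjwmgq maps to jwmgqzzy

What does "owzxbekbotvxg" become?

bekbotvxgowz

The transformation: move the first 3 characters to the end (rotate left by 3), then delete the first character.
Starting from "owzxbekbotvxg": after the first operation, "xbekbotvxgowz"; after the second, "bekbotvxgowz".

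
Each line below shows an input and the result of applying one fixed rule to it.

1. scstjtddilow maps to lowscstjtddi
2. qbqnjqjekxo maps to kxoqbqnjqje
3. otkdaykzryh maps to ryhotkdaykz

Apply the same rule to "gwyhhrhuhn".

The rule is to move the last 3 characters to the front (rotate right by 3).
Doing the same to "gwyhhrhuhn": "uhngwyhhrh".

uhngwyhhrh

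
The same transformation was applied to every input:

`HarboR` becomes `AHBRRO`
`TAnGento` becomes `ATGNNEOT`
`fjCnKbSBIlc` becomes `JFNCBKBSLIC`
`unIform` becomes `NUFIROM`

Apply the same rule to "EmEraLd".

MERELAD

In each case the input is transformed by: swap each adjacent pair of characters (1↔2, 3↔4, ...), then convert every letter to uppercase.
On "EmEraLd" that produces "MERELAD".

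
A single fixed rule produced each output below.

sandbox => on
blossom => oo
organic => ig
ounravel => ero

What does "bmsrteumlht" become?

Looking at the pairs, the operation is to reverse the string, then keep one character in every 3, starting at position 2 (positions 2nd, 5th, 8th, ...).
For "bmsrteumlht", step one produces "thlmuetrsmb"; step two turns that into "hurb".

hurb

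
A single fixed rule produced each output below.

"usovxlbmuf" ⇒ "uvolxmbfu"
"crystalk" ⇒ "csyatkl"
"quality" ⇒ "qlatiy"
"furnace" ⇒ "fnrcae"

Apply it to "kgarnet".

What's happening: swap each adjacent pair of characters (1↔2, 3↔4, ...), then delete the first character.
Doing the same to "kgarnet": "kraent".

kraent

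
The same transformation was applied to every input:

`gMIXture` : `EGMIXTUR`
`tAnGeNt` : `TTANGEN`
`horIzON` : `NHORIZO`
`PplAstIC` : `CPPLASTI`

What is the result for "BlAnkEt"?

In each case the input is transformed by: move the last character to the front, then convert every letter to uppercase.
Applying both steps to "BlAnkEt": "tBlAnkE", then "TBLANKE".

TBLANKE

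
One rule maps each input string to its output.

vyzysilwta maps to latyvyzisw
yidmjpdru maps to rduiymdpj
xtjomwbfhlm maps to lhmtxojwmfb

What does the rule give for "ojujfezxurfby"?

Rule — swap each adjacent pair of characters (1↔2, 3↔4, ...), then move the last 3 characters to the front (rotate right by 3).
"ojujfezxurfby" → "jojuefxzrubfy" → "bfyjojuefxzru".

bfyjojuefxzru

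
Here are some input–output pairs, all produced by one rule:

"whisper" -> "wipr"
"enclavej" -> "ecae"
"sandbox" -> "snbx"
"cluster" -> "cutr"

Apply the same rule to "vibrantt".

The pattern: keep every other character starting from the first (positions 1st, 3rd, 5th, ...).
On "vibrantt" that produces "vbat".

vbat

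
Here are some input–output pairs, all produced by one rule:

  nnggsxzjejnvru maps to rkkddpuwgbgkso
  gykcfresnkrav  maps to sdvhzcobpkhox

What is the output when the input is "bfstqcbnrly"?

Rule — shift every letter 3 places backward in the alphabet (wrapping around), then move the last character to the front.
For "bfstqcbnrly", step one produces "ycpqnzykoiv"; step two turns that into "vycpqnzykoi".

vycpqnzykoi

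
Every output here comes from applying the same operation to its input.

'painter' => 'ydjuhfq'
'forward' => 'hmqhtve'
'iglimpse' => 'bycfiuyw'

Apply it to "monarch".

In each case the input is transformed by: move the first 2 characters to the end (rotate left by 2), then shift every letter 10 places backward in the alphabet (wrapping around).
On "monarch": the first step gives "narchmo", and the second then gives "dqhsxce".

dqhsxce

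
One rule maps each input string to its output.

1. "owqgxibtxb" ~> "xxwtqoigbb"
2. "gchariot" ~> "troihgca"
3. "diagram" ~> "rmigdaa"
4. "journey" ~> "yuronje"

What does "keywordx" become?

yxwroked

Each output is the input with this applied: sort the characters into reverse alphabetical order.
So "keywordx" becomes "yxwroked".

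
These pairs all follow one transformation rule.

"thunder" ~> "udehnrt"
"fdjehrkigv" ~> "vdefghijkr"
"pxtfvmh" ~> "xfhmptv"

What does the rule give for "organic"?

The transformation: sort the characters into alphabetical order, then move the last character to the front.
For "organic", step one produces "acginor"; step two turns that into "racgino".

racgino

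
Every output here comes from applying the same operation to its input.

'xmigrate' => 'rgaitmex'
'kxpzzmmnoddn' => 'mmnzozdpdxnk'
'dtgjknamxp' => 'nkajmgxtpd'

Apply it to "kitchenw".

In each case the input is transformed by: swap the front and back halves of the string, then take characters alternately from the front and the back (1st, last, 2nd, 2nd-last, ...).
Applying both steps to "kitchenw": "henwkitc", then "hcetniwk".

hcetniwk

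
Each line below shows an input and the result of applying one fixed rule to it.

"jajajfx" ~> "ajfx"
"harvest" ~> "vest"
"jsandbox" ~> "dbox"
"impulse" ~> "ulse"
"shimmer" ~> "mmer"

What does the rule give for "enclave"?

lave

The rule is to keep only the last 4 characters.
On "enclave" that produces "lave".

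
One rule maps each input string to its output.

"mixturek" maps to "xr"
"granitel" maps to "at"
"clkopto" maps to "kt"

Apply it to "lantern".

In each case the input is transformed by: keep one character in every 3, starting at position 3 (positions 3rd, 6th, 9th, ...).
For "lantern" the result is "nr".

nr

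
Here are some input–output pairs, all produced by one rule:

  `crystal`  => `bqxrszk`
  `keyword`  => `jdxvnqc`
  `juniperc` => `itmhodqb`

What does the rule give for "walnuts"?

vzkmtsr

The transformation: shift every letter 1 place backward in the alphabet (wrapping around).
Doing the same to "walnuts": "vzkmtsr".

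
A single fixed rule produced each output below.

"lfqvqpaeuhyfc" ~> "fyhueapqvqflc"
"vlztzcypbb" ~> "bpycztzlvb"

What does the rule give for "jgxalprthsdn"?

dshtrplaxgjn

The transformation: move the last character to the front, then reverse the string.
On "jgxalprthsdn": the first step gives "njgxalprthsd", and the second then gives "dshtrplaxgjn".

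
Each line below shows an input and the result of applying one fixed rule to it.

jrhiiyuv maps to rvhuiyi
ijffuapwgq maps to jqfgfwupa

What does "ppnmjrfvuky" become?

In each case the input is transformed by: delete the first character, then take characters alternately from the front and the back (1st, last, 2nd, 2nd-last, ...).
Doing the same to "ppnmjrfvuky": "pynkmujvrf".

pynkmujvrf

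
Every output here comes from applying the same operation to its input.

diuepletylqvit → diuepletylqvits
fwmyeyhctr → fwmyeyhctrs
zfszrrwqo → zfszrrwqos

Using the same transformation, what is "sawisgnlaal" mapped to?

The pattern: append "s".
For "sawisgnlaal" the result is "sawisgnlaals".

sawisgnlaals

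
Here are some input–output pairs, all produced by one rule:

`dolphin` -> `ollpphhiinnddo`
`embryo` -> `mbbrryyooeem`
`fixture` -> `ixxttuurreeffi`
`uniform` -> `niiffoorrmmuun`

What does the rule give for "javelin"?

avveelliinnjja

In each case the input is transformed by: double every character, then move the first 3 characters to the end (rotate left by 3).
"javelin" → "avveelliinnjja".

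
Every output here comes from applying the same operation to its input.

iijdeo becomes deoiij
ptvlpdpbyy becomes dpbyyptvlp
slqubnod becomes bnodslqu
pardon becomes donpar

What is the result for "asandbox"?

dboxasan

The transformation: swap the front and back halves of the string.
For "asandbox" the result is "dboxasan".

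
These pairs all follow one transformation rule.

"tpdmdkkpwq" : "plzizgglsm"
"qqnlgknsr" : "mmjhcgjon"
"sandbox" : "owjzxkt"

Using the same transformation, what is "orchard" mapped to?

In each case the input is transformed by: shift every letter 4 places backward in the alphabet (wrapping around).
Applying that to "orchard" gives "knydwnz".

knydwnz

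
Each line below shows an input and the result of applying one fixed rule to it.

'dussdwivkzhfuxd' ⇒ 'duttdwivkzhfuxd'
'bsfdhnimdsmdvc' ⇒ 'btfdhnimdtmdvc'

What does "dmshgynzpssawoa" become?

dmthgynzpttawoa

What's happening: replace every "s" with "t".
"dmshgynzpssawoa" → "dmthgynzpttawoa".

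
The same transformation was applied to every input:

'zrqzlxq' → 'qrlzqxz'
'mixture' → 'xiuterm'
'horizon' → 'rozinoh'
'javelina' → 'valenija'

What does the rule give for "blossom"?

The transformation: move the first character to the end, then swap each adjacent pair of characters (1↔2, 3↔4, ...).
For "blossom", step one produces "lossomb"; step two turns that into "olssmob".
(Check on "javelina": → "avelinaj" → "valenija" ✓)

olssmob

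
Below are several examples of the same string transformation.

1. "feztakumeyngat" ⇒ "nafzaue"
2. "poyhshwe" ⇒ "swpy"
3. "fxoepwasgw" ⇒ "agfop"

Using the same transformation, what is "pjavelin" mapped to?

eipa

The pattern: keep every other character starting from the first (positions 1st, 3rd, 5th, ...), then move the last 2 characters to the front (rotate right by 2).
On "pjavelin": the first step gives "paei", and the second then gives "eipa".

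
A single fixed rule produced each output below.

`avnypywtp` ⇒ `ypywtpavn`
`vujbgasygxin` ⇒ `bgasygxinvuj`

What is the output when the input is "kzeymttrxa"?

ymttrxakze

Looking at the pairs, the operation is to move the first 3 characters to the end (rotate left by 3).
On "kzeymttrxa" that produces "ymttrxakze".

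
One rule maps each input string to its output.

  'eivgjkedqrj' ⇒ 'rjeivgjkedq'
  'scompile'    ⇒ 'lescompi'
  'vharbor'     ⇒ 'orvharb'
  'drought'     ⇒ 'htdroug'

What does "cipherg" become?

The transformation: move the last 2 characters to the front (rotate right by 2).
Doing the same to "cipherg": "rgciphe".

rgciphe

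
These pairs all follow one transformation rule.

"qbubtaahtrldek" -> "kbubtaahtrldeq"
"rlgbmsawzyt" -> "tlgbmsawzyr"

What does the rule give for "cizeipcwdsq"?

qizeipcwdsc

Each output is the input with this applied: swap the first and last characters.
For "cizeipcwdsq" the result is "qizeipcwdsc".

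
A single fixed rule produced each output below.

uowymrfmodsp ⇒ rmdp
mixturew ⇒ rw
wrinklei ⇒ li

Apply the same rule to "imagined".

The pattern: keep every other character starting from the second (positions 2nd, 4th, 6th, ...), then delete the first 2 characters.
On "imagined": the first step gives "mgnd", and the second then gives "nd".

nd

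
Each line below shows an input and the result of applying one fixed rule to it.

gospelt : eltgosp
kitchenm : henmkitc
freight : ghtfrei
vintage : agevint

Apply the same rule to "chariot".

Each output is the input with this applied: move the first character to the end, then move the first 3 characters to the end (rotate left by 3).
On "chariot": the first step gives "hariotc", and the second then gives "iotchar".

iotchar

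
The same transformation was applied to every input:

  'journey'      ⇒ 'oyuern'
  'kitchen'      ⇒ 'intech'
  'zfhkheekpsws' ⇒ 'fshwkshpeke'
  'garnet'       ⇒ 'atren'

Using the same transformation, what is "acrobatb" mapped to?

What's happening: delete the first character, then take characters alternately from the front and the back (1st, last, 2nd, 2nd-last, ...).
On "acrobatb": the first step gives "crobatb", and the second then gives "cbrtoab".

cbrtoab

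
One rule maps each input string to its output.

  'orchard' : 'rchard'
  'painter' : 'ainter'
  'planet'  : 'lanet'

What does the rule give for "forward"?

orward

What's happening: delete the first character.
So "forward" becomes "orward".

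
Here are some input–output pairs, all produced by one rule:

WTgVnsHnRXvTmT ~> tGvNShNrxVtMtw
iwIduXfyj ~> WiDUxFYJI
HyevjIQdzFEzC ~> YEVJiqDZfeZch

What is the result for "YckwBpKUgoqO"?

CKWbPkuGOQoy

What's happening: move the first character to the end, then flip the case of every letter.
On "YckwBpKUgoqO": the first step gives "ckwBpKUgoqOY", and the second then gives "CKWbPkuGOQoy".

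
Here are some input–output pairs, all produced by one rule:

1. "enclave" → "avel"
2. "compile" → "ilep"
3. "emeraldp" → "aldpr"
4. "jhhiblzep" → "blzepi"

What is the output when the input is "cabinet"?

neti

What's happening: delete the first 3 characters, then move the first character to the end.
"cabinet" → "inet" → "neti".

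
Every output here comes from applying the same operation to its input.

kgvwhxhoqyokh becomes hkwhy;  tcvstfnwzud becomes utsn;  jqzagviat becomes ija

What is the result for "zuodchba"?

bzd

The rule is to keep one character in every 3, starting at position 1 (positions 1st, 4th, 7th, ...), then move the last character to the front.
Starting from "zuodchba": after the first operation, "zdb"; after the second, "bzd".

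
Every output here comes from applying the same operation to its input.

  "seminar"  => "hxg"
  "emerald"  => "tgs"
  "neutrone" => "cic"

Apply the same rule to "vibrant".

kgi

What's happening: shift every letter 11 places backward in the alphabet (wrapping around), then keep one character in every 3, starting at position 1 (positions 1st, 4th, 7th, ...).
So "vibrant" becomes "kgi".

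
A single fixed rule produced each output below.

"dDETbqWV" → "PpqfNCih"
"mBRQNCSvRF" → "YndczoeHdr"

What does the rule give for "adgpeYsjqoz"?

MPSBQkEVCAL

Looking at the pairs, the operation is to flip the case of every letter, then shift every letter 12 places forward in the alphabet (wrapping around).
Doing the same to "adgpeYsjqoz": "MPSBQkEVCAL".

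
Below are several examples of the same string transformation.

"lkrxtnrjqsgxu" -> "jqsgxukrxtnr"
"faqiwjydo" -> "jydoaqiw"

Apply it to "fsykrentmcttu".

Looking at the pairs, the operation is to delete the first character, then swap the front and back halves of the string.
On "fsykrentmcttu": the first step gives "sykrentmcttu", and the second then gives "tmcttusykren".

tmcttusykren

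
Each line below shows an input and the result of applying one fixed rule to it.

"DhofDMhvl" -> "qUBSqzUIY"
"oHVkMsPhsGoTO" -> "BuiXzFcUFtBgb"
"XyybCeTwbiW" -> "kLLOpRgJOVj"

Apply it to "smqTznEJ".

FZDgMArw

Looking at the pairs, the operation is to flip the case of every letter, then shift every letter 13 places forward in the alphabet (wrapping around) — i.e. ROT13.
"smqTznEJ" → "FZDgMArw".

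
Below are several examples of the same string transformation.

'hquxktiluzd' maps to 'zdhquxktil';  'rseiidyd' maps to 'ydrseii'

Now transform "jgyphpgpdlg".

What's happening: move the last 2 characters to the front (rotate right by 2), then delete the last character.
Applying both steps to "jgyphpgpdlg": "lgjgyphpgpd", then "lgjgyphpgp".

lgjgyphpgp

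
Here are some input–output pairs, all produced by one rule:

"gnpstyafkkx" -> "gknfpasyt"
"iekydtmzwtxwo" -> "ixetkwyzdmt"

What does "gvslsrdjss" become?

gjvdsrls

The transformation: delete the last 2 characters, then take characters alternately from the front and the back (1st, last, 2nd, 2nd-last, ...).
Applying both steps to "gvslsrdjss": "gvslsrdj", then "gjvdsrls".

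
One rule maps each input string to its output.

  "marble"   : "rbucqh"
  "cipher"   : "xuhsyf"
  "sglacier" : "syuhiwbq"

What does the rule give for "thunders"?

The transformation: shift every letter 10 places backward in the alphabet (wrapping around), then swap the front and back halves of the string.
Doing the same to "thunders": "tuhijxkd".
(Check on "marble": → "cqhrbu" → "rbucqh" ✓)

tuhijxkd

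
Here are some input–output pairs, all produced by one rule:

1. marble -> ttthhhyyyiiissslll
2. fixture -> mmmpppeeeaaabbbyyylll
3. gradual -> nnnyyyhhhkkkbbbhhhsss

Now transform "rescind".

yyylllzzzjjjpppuuukkk

Looking at the pairs, the operation is to repeat every character 3 times, then shift every letter 7 places forward in the alphabet (wrapping around).
Doing the same to "rescind": "yyylllzzzjjjpppuuukkk".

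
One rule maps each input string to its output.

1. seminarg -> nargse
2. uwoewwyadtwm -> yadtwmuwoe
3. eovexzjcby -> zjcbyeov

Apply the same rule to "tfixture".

turetf

Looking at the pairs, the operation is to swap the front and back halves of the string, then delete the last 2 characters.
"tfixture" → "turetf".
(Check on "uwoewwyadtwm": → "yadtwmuwoeww" → "yadtwmuwoe" ✓)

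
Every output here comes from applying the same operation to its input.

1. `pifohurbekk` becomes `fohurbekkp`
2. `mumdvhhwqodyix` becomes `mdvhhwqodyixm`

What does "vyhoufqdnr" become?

houfqdnrv

The pattern: move the first character to the end, then delete the first character.
Working it through for "vyhoufqdnr": intermediate "yhoufqdnrv", final "houfqdnrv".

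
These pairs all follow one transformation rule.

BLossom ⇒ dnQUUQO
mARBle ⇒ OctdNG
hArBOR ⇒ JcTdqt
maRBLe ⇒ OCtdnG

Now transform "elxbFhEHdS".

What's happening: shift every letter 2 places forward in the alphabet (wrapping around), then flip the case of every letter.
On "elxbFhEHdS": the first step gives "gnzdHjGJfU", and the second then gives "GNZDhJgjFu".

GNZDhJgjFu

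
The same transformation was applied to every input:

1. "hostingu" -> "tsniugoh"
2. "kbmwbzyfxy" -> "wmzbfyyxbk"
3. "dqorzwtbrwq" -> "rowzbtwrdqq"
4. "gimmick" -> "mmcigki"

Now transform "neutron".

Rule — move the first 2 characters to the end (rotate left by 2), then swap each adjacent pair of characters (1↔2, 3↔4, ...).
For "neutron", step one produces "utronne"; step two turns that into "tuornne".

tuornne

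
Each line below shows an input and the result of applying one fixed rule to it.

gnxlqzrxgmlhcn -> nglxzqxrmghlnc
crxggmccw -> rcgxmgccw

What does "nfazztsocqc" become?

fnzatzosqcc

Looking at the pairs, the operation is to swap each adjacent pair of characters (1↔2, 3↔4, ...).
"nfazztsocqc" → "fnzatzosqcc".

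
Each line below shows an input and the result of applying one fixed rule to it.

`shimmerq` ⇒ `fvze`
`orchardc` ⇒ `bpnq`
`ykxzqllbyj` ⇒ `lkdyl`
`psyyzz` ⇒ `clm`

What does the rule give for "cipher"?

The transformation: shift every letter 13 places forward in the alphabet (wrapping around) — i.e. ROT13, then keep every other character starting from the first (positions 1st, 3rd, 5th, ...).
Starting from "cipher": after the first operation, "pvcure"; after the second, "pcr".

pcr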